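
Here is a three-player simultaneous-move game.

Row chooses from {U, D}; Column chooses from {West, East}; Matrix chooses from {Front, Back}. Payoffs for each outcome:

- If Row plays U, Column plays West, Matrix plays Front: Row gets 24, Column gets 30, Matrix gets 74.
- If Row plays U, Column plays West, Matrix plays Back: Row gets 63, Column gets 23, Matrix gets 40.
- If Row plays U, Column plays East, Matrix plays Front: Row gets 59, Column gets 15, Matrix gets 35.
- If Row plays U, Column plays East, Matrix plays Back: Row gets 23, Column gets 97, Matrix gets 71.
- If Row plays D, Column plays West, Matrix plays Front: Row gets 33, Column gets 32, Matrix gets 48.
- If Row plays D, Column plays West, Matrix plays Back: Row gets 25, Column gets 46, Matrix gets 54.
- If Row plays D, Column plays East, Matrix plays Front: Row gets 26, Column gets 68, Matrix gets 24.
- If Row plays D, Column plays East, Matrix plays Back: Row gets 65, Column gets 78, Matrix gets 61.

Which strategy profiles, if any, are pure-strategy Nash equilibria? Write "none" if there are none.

Pure NE: (D, East, Back)

(U, West, Front): Row can switch to D (24 → 33). Not NE.
(U, West, Back): Column can switch to East (23 → 97). Not NE.
(U, East, Front): Column can switch to West (15 → 30). Not NE.
(U, East, Back): Row can switch to D (23 → 65). Not NE.
(D, West, Front): Column can switch to East (32 → 68). Not NE.
(D, West, Back): Row can switch to U (25 → 63). Not NE.
(D, East, Front): Row can switch to U (26 → 59). Not NE.
(D, East, Back): Row gets 65, best alternative 23; Column gets 78, best alternative 46; Matrix gets 61, best alternative 24. No profitable deviation — NE.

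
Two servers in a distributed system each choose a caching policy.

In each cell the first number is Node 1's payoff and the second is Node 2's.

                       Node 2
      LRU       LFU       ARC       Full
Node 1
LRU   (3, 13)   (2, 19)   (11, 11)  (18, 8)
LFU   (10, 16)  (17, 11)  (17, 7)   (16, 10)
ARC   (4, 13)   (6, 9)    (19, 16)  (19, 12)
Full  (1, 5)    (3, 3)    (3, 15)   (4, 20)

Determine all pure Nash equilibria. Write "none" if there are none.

Node 1 against LRU: payoffs 3, 10, 4, 1 → best response LFU.
Node 1 against LFU: payoffs 2, 17, 6, 3 → best response LFU.
Node 1 against ARC: payoffs 11, 17, 19, 3 → best response ARC.
Node 1 against Full: payoffs 18, 16, 19, 4 → best response ARC.
Node 2 against LRU: payoffs 13, 19, 11, 8 → best response LFU.
Node 2 against LFU: payoffs 16, 11, 7, 10 → best response LRU.
Node 2 against ARC: payoffs 13, 9, 16, 12 → best response ARC.
Node 2 against Full: payoffs 5, 3, 15, 20 → best response Full.
Mutual best responses: (LFU, LRU); (ARC, ARC).

The pure Nash equilibria are (LFU, LRU); (ARC, ARC).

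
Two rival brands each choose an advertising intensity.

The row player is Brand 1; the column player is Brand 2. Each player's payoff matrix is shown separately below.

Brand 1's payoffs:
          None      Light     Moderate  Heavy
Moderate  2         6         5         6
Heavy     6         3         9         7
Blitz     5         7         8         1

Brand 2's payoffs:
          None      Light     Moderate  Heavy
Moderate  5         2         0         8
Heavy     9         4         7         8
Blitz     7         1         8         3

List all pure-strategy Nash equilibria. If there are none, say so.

(Moderate, None): Brand 1 can switch to Heavy (2 → 6). Not NE.
(Moderate, Light): Brand 1 can switch to Blitz (6 → 7). Not NE.
(Moderate, Moderate): Brand 1 can switch to Heavy (5 → 9). Not NE.
(Moderate, Heavy): Brand 1 can switch to Heavy (6 → 7). Not NE.
(Heavy, None): Brand 1 gets 6, best alternative 5; Brand 2 gets 9, best alternative 8. No profitable deviation — NE.
(Heavy, Light): Brand 1 can switch to Moderate (3 → 6). Not NE.
(Heavy, Moderate): Brand 2 can switch to None (7 → 9). Not NE.
(The remaining 5 profiles each have a profitable deviation by the same check.)

The unique pure-strategy Nash equilibrium is (Heavy, None).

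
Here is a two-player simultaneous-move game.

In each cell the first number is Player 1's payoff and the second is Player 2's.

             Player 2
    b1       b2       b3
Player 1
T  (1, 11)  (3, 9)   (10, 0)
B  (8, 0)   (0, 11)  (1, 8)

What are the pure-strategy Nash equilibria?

This game has no pure Nash equilibrium.

Player 1 against b1: payoffs 1, 8 → best response B.
Player 1 against b2: payoffs 3, 0 → best response T.
Player 1 against b3: payoffs 10, 1 → best response T.
Player 2 against T: payoffs 11, 9, 0 → best response b1.
Player 2 against B: payoffs 0, 11, 8 → best response b2.
No profile is a mutual best response for all players.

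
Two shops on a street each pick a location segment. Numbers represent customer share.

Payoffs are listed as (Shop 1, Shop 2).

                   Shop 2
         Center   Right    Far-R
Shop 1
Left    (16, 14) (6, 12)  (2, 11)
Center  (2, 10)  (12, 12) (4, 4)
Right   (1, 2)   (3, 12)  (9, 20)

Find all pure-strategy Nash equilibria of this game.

Shop 1 against Center: payoffs 16, 2, 1 → best response Left.
Shop 1 against Right: payoffs 6, 12, 3 → best response Center.
Shop 1 against Far-R: payoffs 2, 4, 9 → best response Right.
Shop 2 against Left: payoffs 14, 12, 11 → best response Center.
Shop 2 against Center: payoffs 10, 12, 4 → best response Right.
Shop 2 against Right: payoffs 2, 12, 20 → best response Far-R.
Mutual best responses: (Left, Center); (Center, Right); (Right, Far-R).

(Left, Center) and (Center, Right) and (Right, Far-R)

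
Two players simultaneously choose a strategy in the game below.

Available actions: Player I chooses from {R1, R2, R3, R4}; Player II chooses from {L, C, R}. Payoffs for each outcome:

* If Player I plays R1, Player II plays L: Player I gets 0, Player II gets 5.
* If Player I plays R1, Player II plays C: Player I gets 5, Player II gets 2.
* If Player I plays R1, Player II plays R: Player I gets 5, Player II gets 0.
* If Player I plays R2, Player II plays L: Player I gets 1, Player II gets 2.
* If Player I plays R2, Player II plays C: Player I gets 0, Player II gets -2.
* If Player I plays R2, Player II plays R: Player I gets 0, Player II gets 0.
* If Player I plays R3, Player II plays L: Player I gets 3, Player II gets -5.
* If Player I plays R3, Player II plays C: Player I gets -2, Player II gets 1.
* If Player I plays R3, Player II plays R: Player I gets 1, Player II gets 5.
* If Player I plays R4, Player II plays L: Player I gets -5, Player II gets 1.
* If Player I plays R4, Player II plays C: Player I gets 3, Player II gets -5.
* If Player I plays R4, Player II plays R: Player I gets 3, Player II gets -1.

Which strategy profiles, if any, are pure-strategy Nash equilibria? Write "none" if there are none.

This game has no pure Nash equilibrium.

Player I against L: payoffs 0, 1, 3, -5 → best response R3.
Player I against C: payoffs 5, 0, -2, 3 → best response R1.
Player I against R: payoffs 5, 0, 1, 3 → best response R1.
Player II against R1: payoffs 5, 2, 0 → best response L.
Player II against R2: payoffs 2, -2, 0 → best response L.
Player II against R3: payoffs -5, 1, 5 → best response R.
Player II against R4: payoffs 1, -5, -1 → best response L.
No profile is a mutual best response for all players.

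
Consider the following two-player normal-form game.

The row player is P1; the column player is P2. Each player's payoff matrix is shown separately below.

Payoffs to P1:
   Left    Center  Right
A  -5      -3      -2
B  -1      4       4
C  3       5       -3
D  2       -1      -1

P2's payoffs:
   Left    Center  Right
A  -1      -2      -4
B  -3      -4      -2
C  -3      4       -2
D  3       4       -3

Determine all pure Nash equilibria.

Check each profile: it is a Nash equilibrium iff no player can strictly gain by switching unilaterally.
(A, Left): P1 can switch to B (-5 → -1). Not NE.
(A, Center): P1 can switch to B (-3 → 4). Not NE.
(A, Right): P1 can switch to B (-2 → 4). Not NE.
(B, Left): P1 can switch to C (-1 → 3). Not NE.
(B, Center): P1 can switch to C (4 → 5). Not NE.
(B, Right): P1 gets 4, best alternative -1; P2 gets -2, best alternative -3. No profitable deviation — NE.
(C, Left): P2 can switch to Center (-3 → 4). Not NE.
(C, Center): P1 gets 5, best alternative 4; P2 gets 4, best alternative -2. No profitable deviation — NE.
(C, Right): P1 can switch to A (-3 → -2). Not NE.
(D, Left): P1 can switch to C (2 → 3). Not NE.
(D, Center): P1 can switch to B (-1 → 4). Not NE.
(D, Right): P1 can switch to B (-1 → 4). Not NE.

The pure Nash equilibria are (B, Right); (C, Center).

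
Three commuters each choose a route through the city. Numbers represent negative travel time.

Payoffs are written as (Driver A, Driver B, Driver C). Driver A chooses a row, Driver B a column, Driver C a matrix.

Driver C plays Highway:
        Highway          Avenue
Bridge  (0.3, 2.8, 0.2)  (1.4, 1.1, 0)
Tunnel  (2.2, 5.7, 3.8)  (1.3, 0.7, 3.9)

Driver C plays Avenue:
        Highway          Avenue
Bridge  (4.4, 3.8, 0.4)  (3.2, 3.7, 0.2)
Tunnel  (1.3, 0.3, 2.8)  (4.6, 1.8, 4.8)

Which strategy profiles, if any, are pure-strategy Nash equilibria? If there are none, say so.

The pure Nash equilibria are (Bridge, Highway, Avenue) and (Tunnel, Highway, Highway) and (Tunnel, Avenue, Avenue).

Driver A against (Highway, Highway): payoffs 0.3, 2.2 → best response Tunnel.
Driver A against (Highway, Avenue): payoffs 4.4, 1.3 → best response Bridge.
Driver A against (Avenue, Highway): payoffs 1.4, 1.3 → best response Bridge.
Driver A against (Avenue, Avenue): payoffs 3.2, 4.6 → best response Tunnel.
Driver B against (Bridge, Highway): payoffs 2.8, 1.1 → best response Highway.
Driver B against (Bridge, Avenue): payoffs 3.8, 3.7 → best response Highway.
Driver B against (Tunnel, Highway): payoffs 5.7, 0.7 → best response Highway.
Driver B against (Tunnel, Avenue): payoffs 0.3, 1.8 → best response Avenue.
Driver C against (Bridge, Highway): payoffs 0.2, 0.4 → best response Avenue.
Driver C against (Bridge, Avenue): payoffs 0, 0.2 → best response Avenue.
Driver C against (Tunnel, Highway): payoffs 3.8, 2.8 → best response Highway.
Driver C against (Tunnel, Avenue): payoffs 3.9, 4.8 → best response Avenue.
Mutual best responses: (Bridge, Highway, Avenue); (Tunnel, Highway, Highway); (Tunnel, Avenue, Avenue).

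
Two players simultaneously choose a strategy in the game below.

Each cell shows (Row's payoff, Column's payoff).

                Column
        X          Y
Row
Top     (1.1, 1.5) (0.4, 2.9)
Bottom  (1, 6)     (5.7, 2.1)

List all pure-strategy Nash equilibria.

(Top, X): Column can switch to Y (1.5 → 2.9). Not NE.
(Top, Y): Row can switch to Bottom (0.4 → 5.7). Not NE.
(Bottom, X): Row can switch to Top (1 → 1.1). Not NE.
(Bottom, Y): Column can switch to X (2.1 → 6). Not NE.

none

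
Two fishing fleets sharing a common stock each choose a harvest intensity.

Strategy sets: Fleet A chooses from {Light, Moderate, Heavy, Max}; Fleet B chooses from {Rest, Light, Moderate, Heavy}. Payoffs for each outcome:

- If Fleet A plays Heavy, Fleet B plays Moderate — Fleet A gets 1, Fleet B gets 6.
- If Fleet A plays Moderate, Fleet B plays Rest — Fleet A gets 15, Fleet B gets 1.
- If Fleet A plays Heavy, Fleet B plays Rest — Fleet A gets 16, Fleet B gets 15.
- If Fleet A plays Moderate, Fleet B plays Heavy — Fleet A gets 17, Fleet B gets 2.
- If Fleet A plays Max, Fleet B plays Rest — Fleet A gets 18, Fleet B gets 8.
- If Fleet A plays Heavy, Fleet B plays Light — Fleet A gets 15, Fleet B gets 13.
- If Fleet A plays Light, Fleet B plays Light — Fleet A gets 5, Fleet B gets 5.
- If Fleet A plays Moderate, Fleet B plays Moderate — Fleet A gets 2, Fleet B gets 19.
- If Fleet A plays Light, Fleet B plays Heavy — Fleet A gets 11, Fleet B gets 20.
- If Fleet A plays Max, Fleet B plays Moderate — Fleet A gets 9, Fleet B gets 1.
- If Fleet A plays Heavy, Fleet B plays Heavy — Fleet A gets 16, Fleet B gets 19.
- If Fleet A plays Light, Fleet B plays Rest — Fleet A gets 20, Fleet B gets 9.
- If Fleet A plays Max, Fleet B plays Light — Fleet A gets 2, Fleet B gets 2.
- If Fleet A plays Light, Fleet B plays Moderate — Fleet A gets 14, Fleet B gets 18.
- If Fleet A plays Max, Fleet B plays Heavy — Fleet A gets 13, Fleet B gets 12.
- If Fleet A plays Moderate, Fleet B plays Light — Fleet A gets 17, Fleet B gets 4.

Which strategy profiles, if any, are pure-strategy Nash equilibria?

Check each profile: it is a Nash equilibrium iff no player can strictly gain by switching unilaterally.
(Light, Rest): Fleet B can switch to Moderate (9 → 18). Not NE.
(Light, Light): Fleet A can switch to Moderate (5 → 17). Not NE.
(Light, Moderate): Fleet B can switch to Heavy (18 → 20). Not NE.
(Light, Heavy): Fleet A can switch to Moderate (11 → 17). Not NE.
(Moderate, Rest): Fleet A can switch to Light (15 → 20). Not NE.
(Moderate, Light): Fleet B can switch to Moderate (4 → 19). Not NE.
(Moderate, Moderate): Fleet A can switch to Light (2 → 14). Not NE.
(Moderate, Heavy): Fleet B can switch to Light (2 → 4). Not NE.
(The remaining 8 profiles each have a profitable deviation by the same check.)

This game has no pure Nash equilibrium.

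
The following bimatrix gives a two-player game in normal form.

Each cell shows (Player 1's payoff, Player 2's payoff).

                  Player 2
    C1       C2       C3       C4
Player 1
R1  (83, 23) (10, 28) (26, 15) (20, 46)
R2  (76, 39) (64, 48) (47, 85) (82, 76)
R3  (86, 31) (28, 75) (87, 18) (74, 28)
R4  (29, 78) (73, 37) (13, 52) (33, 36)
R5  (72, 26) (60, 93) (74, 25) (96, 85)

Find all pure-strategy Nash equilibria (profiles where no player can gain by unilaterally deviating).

For each player, find the best response to each opponent profile; mutual best responses are the pure NE.
Player 1 against C1: payoffs 83, 76, 86, 29, 72 → best response R3.
Player 1 against C2: payoffs 10, 64, 28, 73, 60 → best response R4.
Player 1 against C3: payoffs 26, 47, 87, 13, 74 → best response R3.
Player 1 against C4: payoffs 20, 82, 74, 33, 96 → best response R5.
Player 2 against R1: payoffs 23, 28, 15, 46 → best response C4.
Player 2 against R2: payoffs 39, 48, 85, 76 → best response C3.
Player 2 against R3: payoffs 31, 75, 18, 28 → best response C2.
Player 2 against R4: payoffs 78, 37, 52, 36 → best response C1.
Player 2 against R5: payoffs 26, 93, 25, 85 → best response C2.
No profile is a mutual best response for all players.

There is no pure-strategy Nash equilibrium.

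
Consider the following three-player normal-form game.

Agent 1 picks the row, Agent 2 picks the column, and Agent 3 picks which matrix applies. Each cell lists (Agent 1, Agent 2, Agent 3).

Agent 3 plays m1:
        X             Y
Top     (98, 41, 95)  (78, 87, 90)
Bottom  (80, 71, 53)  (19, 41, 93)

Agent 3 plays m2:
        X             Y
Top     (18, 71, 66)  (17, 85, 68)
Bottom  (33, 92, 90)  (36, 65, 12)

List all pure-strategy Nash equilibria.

For each strategy profile, look for a profitable unilateral deviation.
(Top, X, m1): Agent 2 can switch to Y (41 → 87). Not NE.
(Top, X, m2): Agent 1 can switch to Bottom (18 → 33). Not NE.
(Top, Y, m1): Agent 1 gets 78, best alternative 19; Agent 2 gets 87, best alternative 41; Agent 3 gets 90, best alternative 68. No profitable deviation — NE.
(Top, Y, m2): Agent 1 can switch to Bottom (17 → 36). Not NE.
(Bottom, X, m1): Agent 1 can switch to Top (80 → 98). Not NE.
(Bottom, X, m2): Agent 1 gets 33, best alternative 18; Agent 2 gets 92, best alternative 65; Agent 3 gets 90, best alternative 53. No profitable deviation — NE.
(Bottom, Y, m1): Agent 1 can switch to Top (19 → 78). Not NE.
(Bottom, Y, m2): Agent 2 can switch to X (65 → 92). Not NE.

The pure Nash equilibria are (Top, Y, m1); (Bottom, X, m2).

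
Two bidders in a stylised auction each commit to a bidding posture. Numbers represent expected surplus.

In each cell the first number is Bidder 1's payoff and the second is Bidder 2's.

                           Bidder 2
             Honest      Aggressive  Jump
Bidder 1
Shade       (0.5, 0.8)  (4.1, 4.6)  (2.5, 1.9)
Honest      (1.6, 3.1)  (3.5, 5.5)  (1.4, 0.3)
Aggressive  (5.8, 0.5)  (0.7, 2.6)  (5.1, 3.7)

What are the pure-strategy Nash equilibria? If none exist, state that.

Bidder 1 against Honest: payoffs 0.5, 1.6, 5.8 → best response Aggressive.
Bidder 1 against Aggressive: payoffs 4.1, 3.5, 0.7 → best response Shade.
Bidder 1 against Jump: payoffs 2.5, 1.4, 5.1 → best response Aggressive.
Bidder 2 against Shade: payoffs 0.8, 4.6, 1.9 → best response Aggressive.
Bidder 2 against Honest: payoffs 3.1, 5.5, 0.3 → best response Aggressive.
Bidder 2 against Aggressive: payoffs 0.5, 2.6, 3.7 → best response Jump.
Mutual best responses: (Shade, Aggressive); (Aggressive, Jump).

(Shade, Aggressive); (Aggressive, Jump)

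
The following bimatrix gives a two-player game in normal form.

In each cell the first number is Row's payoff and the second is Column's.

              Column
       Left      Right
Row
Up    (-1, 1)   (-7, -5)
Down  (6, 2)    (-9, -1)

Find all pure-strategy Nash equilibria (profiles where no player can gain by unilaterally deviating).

(Up, Left): Row can switch to Down (-1 → 6). Not NE.
(Up, Right): Column can switch to Left (-5 → 1). Not NE.
(Down, Left): Row gets 6, best alternative -1; Column gets 2, best alternative -1. No profitable deviation — NE.
(Down, Right): Row can switch to Up (-9 → -7). Not NE.

(Down, Left)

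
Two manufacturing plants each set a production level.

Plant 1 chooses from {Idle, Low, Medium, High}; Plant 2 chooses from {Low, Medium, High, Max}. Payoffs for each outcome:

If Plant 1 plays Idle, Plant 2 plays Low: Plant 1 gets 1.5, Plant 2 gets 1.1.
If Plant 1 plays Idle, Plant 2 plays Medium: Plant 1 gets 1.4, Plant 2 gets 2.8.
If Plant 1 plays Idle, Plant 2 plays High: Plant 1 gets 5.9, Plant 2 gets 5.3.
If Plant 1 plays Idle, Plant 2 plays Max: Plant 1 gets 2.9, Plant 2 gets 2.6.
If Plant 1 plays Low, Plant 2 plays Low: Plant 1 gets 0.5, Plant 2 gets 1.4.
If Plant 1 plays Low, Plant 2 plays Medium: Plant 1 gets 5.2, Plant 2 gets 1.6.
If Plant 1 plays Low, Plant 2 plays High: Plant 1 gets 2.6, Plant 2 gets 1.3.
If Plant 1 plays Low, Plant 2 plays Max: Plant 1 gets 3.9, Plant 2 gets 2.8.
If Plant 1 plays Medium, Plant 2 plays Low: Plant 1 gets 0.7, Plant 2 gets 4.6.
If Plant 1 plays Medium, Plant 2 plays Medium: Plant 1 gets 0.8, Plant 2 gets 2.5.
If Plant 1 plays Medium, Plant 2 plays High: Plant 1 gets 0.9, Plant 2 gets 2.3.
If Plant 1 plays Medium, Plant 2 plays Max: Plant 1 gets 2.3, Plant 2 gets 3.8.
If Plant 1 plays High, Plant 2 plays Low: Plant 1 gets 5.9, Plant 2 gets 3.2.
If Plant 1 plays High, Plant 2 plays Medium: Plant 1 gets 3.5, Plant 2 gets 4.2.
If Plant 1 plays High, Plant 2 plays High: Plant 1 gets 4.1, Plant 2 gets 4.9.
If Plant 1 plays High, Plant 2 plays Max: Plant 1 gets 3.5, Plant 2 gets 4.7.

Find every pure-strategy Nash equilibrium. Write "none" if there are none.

Plant 1 against Low: payoffs 1.5, 0.5, 0.7, 5.9 → best response High.
Plant 1 against Medium: payoffs 1.4, 5.2, 0.8, 3.5 → best response Low.
Plant 1 against High: payoffs 5.9, 2.6, 0.9, 4.1 → best response Idle.
Plant 1 against Max: payoffs 2.9, 3.9, 2.3, 3.5 → best response Low.
Plant 2 against Idle: payoffs 1.1, 2.8, 5.3, 2.6 → best response High.
Plant 2 against Low: payoffs 1.4, 1.6, 1.3, 2.8 → best response Max.
Plant 2 against Medium: payoffs 4.6, 2.5, 2.3, 3.8 → best response Low.
Plant 2 against High: payoffs 3.2, 4.2, 4.9, 4.7 → best response High.
Mutual best responses: (Idle, High); (Low, Max).

(Idle, High) and (Low, Max)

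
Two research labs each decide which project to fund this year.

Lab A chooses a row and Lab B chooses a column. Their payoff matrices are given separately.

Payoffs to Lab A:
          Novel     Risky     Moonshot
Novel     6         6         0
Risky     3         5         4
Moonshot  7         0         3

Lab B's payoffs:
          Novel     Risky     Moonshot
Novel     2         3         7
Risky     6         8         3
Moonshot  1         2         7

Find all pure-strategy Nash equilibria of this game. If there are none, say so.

(Novel, Novel): Lab A can switch to Moonshot (6 → 7). Not NE.
(Novel, Risky): Lab B can switch to Moonshot (3 → 7). Not NE.
(Novel, Moonshot): Lab A can switch to Risky (0 → 4). Not NE.
(Risky, Novel): Lab A can switch to Novel (3 → 6). Not NE.
(Risky, Risky): Lab A can switch to Novel (5 → 6). Not NE.
(Risky, Moonshot): Lab B can switch to Novel (3 → 6). Not NE.
(Moonshot, Novel): Lab B can switch to Risky (1 → 2). Not NE.
(Moonshot, Risky): Lab A can switch to Novel (0 → 6). Not NE.
(The remaining 1 profile has a profitable deviation by the same check.)

No pure-strategy Nash equilibrium.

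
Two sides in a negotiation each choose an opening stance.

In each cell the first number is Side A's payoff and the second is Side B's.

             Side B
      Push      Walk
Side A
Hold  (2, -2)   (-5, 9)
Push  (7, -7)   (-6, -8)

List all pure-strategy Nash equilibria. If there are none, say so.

(Hold, Walk) and (Push, Push)

(Hold, Push): Side A can switch to Push (2 → 7). Not NE.
(Hold, Walk): Side A gets -5, best alternative -6; Side B gets 9, best alternative -2. No profitable deviation — NE.
(Push, Push): Side A gets 7, best alternative 2; Side B gets -7, best alternative -8. No profitable deviation — NE.
(Push, Walk): Side A can switch to Hold (-6 → -5). Not NE.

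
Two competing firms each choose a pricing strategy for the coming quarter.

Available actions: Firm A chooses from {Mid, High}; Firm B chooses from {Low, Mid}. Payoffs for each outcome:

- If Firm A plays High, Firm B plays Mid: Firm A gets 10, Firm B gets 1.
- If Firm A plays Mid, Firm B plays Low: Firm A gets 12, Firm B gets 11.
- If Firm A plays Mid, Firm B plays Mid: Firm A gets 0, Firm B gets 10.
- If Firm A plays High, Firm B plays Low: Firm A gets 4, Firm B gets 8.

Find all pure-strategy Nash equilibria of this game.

Firm A against Low: payoffs 12, 4 → best response Mid.
Firm A against Mid: payoffs 0, 10 → best response High.
Firm B against Mid: payoffs 11, 10 → best response Low.
Firm B against High: payoffs 8, 1 → best response Low.
Mutual best responses: (Mid, Low).

Pure NE: (Mid, Low)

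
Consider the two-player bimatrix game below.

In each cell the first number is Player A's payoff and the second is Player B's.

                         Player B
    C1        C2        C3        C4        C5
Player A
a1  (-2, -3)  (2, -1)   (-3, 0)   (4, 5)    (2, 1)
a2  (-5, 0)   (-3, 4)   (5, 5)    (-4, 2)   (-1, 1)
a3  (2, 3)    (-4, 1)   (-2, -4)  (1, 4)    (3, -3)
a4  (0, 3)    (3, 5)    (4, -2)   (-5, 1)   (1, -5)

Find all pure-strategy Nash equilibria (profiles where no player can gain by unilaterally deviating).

Mark each player's best response to every combination of opponents' strategies; a profile where every player is best-responding is a pure Nash equilibrium.
Player A against C1: payoffs -2, -5, 2, 0 → best response a3.
Player A against C2: payoffs 2, -3, -4, 3 → best response a4.
Player A against C3: payoffs -3, 5, -2, 4 → best response a2.
Player A against C4: payoffs 4, -4, 1, -5 → best response a1.
Player A against C5: payoffs 2, -1, 3, 1 → best response a3.
Player B against a1: payoffs -3, -1, 0, 5, 1 → best response C4.
Player B against a2: payoffs 0, 4, 5, 2, 1 → best response C3.
Player B against a3: payoffs 3, 1, -4, 4, -3 → best response C4.
Player B against a4: payoffs 3, 5, -2, 1, -5 → best response C2.
Mutual best responses: (a1, C4); (a2, C3); (a4, C2).

(a1, C4) and (a2, C3) and (a4, C2)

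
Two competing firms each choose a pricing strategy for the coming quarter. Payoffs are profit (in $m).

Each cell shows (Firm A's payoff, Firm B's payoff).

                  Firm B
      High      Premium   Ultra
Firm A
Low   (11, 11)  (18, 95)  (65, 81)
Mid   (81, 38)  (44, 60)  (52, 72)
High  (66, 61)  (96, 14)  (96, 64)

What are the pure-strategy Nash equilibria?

Firm A against High: payoffs 11, 81, 66 → best response Mid.
Firm A against Premium: payoffs 18, 44, 96 → best response High.
Firm A against Ultra: payoffs 65, 52, 96 → best response High.
Firm B against Low: payoffs 11, 95, 81 → best response Premium.
Firm B against Mid: payoffs 38, 60, 72 → best response Ultra.
Firm B against High: payoffs 61, 14, 64 → best response Ultra.
Mutual best responses: (High, Ultra).

(High, Ultra)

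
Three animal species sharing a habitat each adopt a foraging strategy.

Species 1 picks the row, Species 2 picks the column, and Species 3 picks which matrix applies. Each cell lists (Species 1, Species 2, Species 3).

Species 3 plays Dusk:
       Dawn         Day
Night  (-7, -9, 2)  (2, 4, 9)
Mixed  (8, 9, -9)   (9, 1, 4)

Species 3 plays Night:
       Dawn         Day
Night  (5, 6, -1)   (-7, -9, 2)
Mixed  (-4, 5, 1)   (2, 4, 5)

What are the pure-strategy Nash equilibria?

There is no pure-strategy Nash equilibrium.

(Night, Dawn, Dusk): Species 1 can switch to Mixed (-7 → 8). Not NE.
(Night, Dawn, Night): Species 3 can switch to Dusk (-1 → 2). Not NE.
(Night, Day, Dusk): Species 1 can switch to Mixed (2 → 9). Not NE.
(Night, Day, Night): Species 1 can switch to Mixed (-7 → 2). Not NE.
(Mixed, Dawn, Dusk): Species 3 can switch to Night (-9 → 1). Not NE.
(Mixed, Dawn, Night): Species 1 can switch to Night (-4 → 5). Not NE.
(Mixed, Day, Dusk): Species 2 can switch to Dawn (1 → 9). Not NE.
(Mixed, Day, Night): Species 2 can switch to Dawn (4 → 5). Not NE.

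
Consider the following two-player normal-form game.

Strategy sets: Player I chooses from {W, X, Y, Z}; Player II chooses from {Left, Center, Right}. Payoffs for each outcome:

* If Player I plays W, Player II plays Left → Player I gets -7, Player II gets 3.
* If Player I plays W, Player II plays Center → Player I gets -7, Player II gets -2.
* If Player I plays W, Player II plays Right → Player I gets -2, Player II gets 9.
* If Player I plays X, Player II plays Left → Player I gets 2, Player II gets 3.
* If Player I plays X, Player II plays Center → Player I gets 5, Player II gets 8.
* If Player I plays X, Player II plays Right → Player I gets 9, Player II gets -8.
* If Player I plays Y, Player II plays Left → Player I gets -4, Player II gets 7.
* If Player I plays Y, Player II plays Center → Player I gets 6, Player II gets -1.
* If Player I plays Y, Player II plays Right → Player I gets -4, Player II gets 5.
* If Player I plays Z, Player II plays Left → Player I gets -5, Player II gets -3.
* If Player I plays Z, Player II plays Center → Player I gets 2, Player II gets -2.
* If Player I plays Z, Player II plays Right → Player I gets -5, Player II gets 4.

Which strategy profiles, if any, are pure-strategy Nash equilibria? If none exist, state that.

none

For each strategy profile, look for a profitable unilateral deviation.
(W, Left): Player I can switch to X (-7 → 2). Not NE.
(W, Center): Player I can switch to X (-7 → 5). Not NE.
(W, Right): Player I can switch to X (-2 → 9). Not NE.
(X, Left): Player II can switch to Center (3 → 8). Not NE.
(X, Center): Player I can switch to Y (5 → 6). Not NE.
(X, Right): Player II can switch to Left (-8 → 3). Not NE.
(Y, Left): Player I can switch to X (-4 → 2). Not NE.
(Y, Center): Player II can switch to Left (-1 → 7). Not NE.
(The remaining 4 profiles each have a profitable deviation by the same check.)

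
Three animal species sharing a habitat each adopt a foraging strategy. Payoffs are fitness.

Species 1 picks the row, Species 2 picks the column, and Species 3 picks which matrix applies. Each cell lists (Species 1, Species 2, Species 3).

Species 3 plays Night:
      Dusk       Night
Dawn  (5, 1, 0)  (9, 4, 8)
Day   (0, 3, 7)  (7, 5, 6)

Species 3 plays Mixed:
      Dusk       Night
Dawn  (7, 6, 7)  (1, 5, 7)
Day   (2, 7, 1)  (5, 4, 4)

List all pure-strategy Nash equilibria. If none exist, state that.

The pure Nash equilibria are (Dawn, Dusk, Mixed) and (Dawn, Night, Night).

(Dawn, Dusk, Night): Species 2 can switch to Night (1 → 4). Not NE.
(Dawn, Dusk, Mixed): Species 1 gets 7, best alternative 2; Species 2 gets 6, best alternative 5; Species 3 gets 7, best alternative 0. No profitable deviation — NE.
(Dawn, Night, Night): Species 1 gets 9, best alternative 7; Species 2 gets 4, best alternative 1; Species 3 gets 8, best alternative 7. No profitable deviation — NE.
(Dawn, Night, Mixed): Species 1 can switch to Day (1 → 5). Not NE.
(Day, Dusk, Night): Species 1 can switch to Dawn (0 → 5). Not NE.
(Day, Dusk, Mixed): Species 1 can switch to Dawn (2 → 7). Not NE.
(Day, Night, Night): Species 1 can switch to Dawn (7 → 9). Not NE.
(Day, Night, Mixed): Species 2 can switch to Dusk (4 → 7). Not NE.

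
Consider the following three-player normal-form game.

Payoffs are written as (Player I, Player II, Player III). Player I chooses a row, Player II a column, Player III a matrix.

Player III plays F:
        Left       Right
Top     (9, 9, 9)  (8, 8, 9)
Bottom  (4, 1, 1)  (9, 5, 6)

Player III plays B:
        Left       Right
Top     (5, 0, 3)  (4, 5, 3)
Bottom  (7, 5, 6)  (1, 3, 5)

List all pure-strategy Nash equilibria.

Player I against (Left, F): payoffs 9, 4 → best response Top.
Player I against (Left, B): payoffs 5, 7 → best response Bottom.
Player I against (Right, F): payoffs 8, 9 → best response Bottom.
Player I against (Right, B): payoffs 4, 1 → best response Top.
Player II against (Top, F): payoffs 9, 8 → best response Left.
Player II against (Top, B): payoffs 0, 5 → best response Right.
Player II against (Bottom, F): payoffs 1, 5 → best response Right.
Player II against (Bottom, B): payoffs 5, 3 → best response Left.
Player III against (Top, Left): payoffs 9, 3 → best response F.
Player III against (Top, Right): payoffs 9, 3 → best response F.
Player III against (Bottom, Left): payoffs 1, 6 → best response B.
Player III against (Bottom, Right): payoffs 6, 5 → best response F.
Mutual best responses: (Top, Left, F); (Bottom, Left, B); (Bottom, Right, F).

The pure Nash equilibria are (Top, Left, F); (Bottom, Left, B); (Bottom, Right, F).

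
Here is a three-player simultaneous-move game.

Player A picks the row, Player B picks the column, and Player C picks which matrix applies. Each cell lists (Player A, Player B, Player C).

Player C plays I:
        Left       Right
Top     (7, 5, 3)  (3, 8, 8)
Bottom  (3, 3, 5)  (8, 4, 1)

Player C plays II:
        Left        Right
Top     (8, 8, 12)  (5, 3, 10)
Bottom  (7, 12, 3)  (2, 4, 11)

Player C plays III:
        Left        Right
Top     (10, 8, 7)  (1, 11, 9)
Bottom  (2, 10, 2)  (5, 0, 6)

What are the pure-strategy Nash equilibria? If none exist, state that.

Pure NE: (Top, Left, II)

Check each profile: it is a Nash equilibrium iff no player can strictly gain by switching unilaterally.
(Top, Left, I): Player B can switch to Right (5 → 8). Not NE.
(Top, Left, II): Player A gets 8, best alternative 7; Player B gets 8, best alternative 3; Player C gets 12, best alternative 7. No profitable deviation — NE.
(Top, Left, III): Player B can switch to Right (8 → 11). Not NE.
(Top, Right, I): Player A can switch to Bottom (3 → 8). Not NE.
(Top, Right, II): Player B can switch to Left (3 → 8). Not NE.
(Top, Right, III): Player A can switch to Bottom (1 → 5). Not NE.
(Bottom, Left, I): Player A can switch to Top (3 → 7). Not NE.
(The remaining 5 profiles each have a profitable deviation by the same check.)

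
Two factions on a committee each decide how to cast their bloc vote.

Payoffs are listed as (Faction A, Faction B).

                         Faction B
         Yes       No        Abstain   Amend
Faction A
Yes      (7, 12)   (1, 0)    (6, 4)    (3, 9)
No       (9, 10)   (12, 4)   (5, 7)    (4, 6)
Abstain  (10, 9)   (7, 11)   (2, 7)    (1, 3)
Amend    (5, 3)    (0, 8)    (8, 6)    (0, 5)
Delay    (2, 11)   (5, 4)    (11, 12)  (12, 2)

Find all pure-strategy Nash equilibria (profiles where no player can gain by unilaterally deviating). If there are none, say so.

(Yes, Yes): Faction A can switch to No (7 → 9). Not NE.
(Yes, No): Faction A can switch to No (1 → 12). Not NE.
(Yes, Abstain): Faction A can switch to Amend (6 → 8). Not NE.
(Yes, Amend): Faction A can switch to No (3 → 4). Not NE.
(No, Yes): Faction A can switch to Abstain (9 → 10). Not NE.
(No, No): Faction B can switch to Yes (4 → 10). Not NE.
(No, Abstain): Faction A can switch to Yes (5 → 6). Not NE.
(No, Amend): Faction A can switch to Delay (4 → 12). Not NE.
(Abstain, Yes): Faction B can switch to No (9 → 11). Not NE.
(Abstain, No): Faction A can switch to No (7 → 12). Not NE.
(Delay, Abstain): Faction A gets 11, best alternative 8; Faction B gets 12, best alternative 11. No profitable deviation — NE.
(The remaining 9 profiles each have a profitable deviation by the same check.)

Pure NE: (Delay, Abstain)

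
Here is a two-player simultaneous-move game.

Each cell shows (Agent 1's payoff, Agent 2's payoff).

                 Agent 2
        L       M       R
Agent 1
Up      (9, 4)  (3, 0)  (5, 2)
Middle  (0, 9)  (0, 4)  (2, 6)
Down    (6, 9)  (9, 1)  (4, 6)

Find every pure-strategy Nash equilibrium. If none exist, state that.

Mark each player's best response to every combination of opponents' strategies; a profile where every player is best-responding is a pure Nash equilibrium.
Agent 1 against L: payoffs 9, 0, 6 → best response Up.
Agent 1 against M: payoffs 3, 0, 9 → best response Down.
Agent 1 against R: payoffs 5, 2, 4 → best response Up.
Agent 2 against Up: payoffs 4, 0, 2 → best response L.
Agent 2 against Middle: payoffs 9, 4, 6 → best response L.
Agent 2 against Down: payoffs 9, 1, 6 → best response L.
Mutual best responses: (Up, L).

(Up, L)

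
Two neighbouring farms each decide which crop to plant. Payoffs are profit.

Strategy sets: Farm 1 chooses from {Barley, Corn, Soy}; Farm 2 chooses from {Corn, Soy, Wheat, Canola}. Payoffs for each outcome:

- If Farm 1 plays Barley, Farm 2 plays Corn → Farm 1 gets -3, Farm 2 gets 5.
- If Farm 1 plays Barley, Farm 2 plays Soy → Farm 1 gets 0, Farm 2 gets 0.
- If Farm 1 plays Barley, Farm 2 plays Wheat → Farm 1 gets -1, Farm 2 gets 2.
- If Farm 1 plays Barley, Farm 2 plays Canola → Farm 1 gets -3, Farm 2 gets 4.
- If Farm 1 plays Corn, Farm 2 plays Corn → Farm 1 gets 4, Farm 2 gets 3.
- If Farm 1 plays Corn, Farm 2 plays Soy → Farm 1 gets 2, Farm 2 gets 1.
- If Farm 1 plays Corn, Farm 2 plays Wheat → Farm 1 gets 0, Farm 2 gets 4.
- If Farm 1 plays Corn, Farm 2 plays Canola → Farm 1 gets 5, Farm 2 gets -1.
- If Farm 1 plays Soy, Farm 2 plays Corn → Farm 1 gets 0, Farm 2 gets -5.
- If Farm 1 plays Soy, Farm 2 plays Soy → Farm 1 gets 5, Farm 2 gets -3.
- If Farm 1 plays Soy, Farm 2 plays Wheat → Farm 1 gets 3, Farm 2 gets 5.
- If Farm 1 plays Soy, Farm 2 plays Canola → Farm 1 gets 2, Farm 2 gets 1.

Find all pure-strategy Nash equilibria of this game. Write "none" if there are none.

For each player, find the best response to each opponent profile; mutual best responses are the pure NE.
Farm 1 against Corn: payoffs -3, 4, 0 → best response Corn.
Farm 1 against Soy: payoffs 0, 2, 5 → best response Soy.
Farm 1 against Wheat: payoffs -1, 0, 3 → best response Soy.
Farm 1 against Canola: payoffs -3, 5, 2 → best response Corn.
Farm 2 against Barley: payoffs 5, 0, 2, 4 → best response Corn.
Farm 2 against Corn: payoffs 3, 1, 4, -1 → best response Wheat.
Farm 2 against Soy: payoffs -5, -3, 5, 1 → best response Wheat.
Mutual best responses: (Soy, Wheat).

The unique pure-strategy Nash equilibrium is (Soy, Wheat).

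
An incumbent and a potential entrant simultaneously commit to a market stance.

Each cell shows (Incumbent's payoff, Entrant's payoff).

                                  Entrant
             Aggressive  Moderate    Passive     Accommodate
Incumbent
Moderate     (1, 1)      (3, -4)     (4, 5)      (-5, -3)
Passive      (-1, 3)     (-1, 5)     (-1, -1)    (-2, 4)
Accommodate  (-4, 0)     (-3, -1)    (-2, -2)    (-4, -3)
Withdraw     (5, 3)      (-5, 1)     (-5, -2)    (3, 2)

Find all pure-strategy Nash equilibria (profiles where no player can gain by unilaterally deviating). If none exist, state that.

Incumbent against Aggressive: payoffs 1, -1, -4, 5 → best response Withdraw.
Incumbent against Moderate: payoffs 3, -1, -3, -5 → best response Moderate.
Incumbent against Passive: payoffs 4, -1, -2, -5 → best response Moderate.
Incumbent against Accommodate: payoffs -5, -2, -4, 3 → best response Withdraw.
Entrant against Moderate: payoffs 1, -4, 5, -3 → best response Passive.
Entrant against Passive: payoffs 3, 5, -1, 4 → best response Moderate.
Entrant against Accommodate: payoffs 0, -1, -2, -3 → best response Aggressive.
Entrant against Withdraw: payoffs 3, 1, -2, 2 → best response Aggressive.
Mutual best responses: (Moderate, Passive); (Withdraw, Aggressive).

Pure-strategy Nash equilibria: (Moderate, Passive) and (Withdraw, Aggressive)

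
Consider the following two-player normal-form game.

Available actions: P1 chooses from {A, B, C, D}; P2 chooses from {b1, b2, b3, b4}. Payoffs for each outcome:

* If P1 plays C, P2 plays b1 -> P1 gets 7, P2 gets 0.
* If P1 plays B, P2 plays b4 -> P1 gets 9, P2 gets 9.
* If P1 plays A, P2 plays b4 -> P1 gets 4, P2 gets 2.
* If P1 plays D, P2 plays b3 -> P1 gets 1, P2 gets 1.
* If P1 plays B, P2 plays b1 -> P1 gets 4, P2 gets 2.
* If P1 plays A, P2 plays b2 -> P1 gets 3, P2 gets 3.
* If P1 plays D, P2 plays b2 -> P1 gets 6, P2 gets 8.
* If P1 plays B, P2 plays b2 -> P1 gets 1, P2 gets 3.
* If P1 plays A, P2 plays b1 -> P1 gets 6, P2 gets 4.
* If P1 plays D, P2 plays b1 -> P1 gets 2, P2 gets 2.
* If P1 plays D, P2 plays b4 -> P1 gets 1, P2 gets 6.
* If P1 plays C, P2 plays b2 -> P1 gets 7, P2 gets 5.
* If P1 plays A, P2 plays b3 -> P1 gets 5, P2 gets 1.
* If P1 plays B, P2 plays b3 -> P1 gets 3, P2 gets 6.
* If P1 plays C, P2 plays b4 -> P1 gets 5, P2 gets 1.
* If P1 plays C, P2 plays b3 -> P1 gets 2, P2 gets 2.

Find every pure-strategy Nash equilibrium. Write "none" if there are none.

Mark each player's best response to every combination of opponents' strategies; a profile where every player is best-responding is a pure Nash equilibrium.
P1 against b1: payoffs 6, 4, 7, 2 → best response C.
P1 against b2: payoffs 3, 1, 7, 6 → best response C.
P1 against b3: payoffs 5, 3, 2, 1 → best response A.
P1 against b4: payoffs 4, 9, 5, 1 → best response B.
P2 against A: payoffs 4, 3, 1, 2 → best response b1.
P2 against B: payoffs 2, 3, 6, 9 → best response b4.
P2 against C: payoffs 0, 5, 2, 1 → best response b2.
P2 against D: payoffs 2, 8, 1, 6 → best response b2.
Mutual best responses: (B, b4); (C, b2).

(B, b4) and (C, b2)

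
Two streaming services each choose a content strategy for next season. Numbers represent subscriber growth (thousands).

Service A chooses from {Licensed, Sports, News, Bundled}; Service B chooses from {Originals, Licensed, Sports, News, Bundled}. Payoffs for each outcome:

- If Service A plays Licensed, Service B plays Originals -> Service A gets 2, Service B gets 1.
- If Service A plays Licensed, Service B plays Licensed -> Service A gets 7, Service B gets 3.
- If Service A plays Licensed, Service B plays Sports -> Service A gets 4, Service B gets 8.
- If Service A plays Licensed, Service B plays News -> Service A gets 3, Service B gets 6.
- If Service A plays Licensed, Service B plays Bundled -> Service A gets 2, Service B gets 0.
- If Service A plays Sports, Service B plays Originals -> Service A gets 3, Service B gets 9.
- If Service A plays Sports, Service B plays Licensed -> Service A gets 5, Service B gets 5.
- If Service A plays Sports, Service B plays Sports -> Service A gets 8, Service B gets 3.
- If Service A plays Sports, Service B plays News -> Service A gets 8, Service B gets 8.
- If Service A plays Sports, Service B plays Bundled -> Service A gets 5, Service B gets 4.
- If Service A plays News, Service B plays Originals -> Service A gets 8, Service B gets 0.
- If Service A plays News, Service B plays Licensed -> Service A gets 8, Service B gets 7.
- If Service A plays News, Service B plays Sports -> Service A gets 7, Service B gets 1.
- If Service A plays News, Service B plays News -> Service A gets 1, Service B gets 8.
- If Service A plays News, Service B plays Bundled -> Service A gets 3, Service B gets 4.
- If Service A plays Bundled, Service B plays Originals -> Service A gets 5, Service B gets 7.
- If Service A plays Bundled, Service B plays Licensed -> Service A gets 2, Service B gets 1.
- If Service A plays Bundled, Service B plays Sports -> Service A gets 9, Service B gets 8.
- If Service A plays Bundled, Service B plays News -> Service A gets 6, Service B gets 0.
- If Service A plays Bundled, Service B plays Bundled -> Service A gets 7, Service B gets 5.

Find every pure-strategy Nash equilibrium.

For each strategy profile, look for a profitable unilateral deviation.
(Licensed, Originals): Service A can switch to Sports (2 → 3). Not NE.
(Licensed, Licensed): Service A can switch to News (7 → 8). Not NE.
(Licensed, Sports): Service A can switch to Sports (4 → 8). Not NE.
(Licensed, News): Service A can switch to Sports (3 → 8). Not NE.
(Licensed, Bundled): Service A can switch to Sports (2 → 5). Not NE.
(Sports, Originals): Service A can switch to News (3 → 8). Not NE.
(Sports, Licensed): Service A can switch to Licensed (5 → 7). Not NE.
(Sports, Sports): Service A can switch to Bundled (8 → 9). Not NE.
(Sports, News): Service B can switch to Originals (8 → 9). Not NE.
(Sports, Bundled): Service A can switch to Bundled (5 → 7). Not NE.
(Bundled, Sports): Service A gets 9, best alternative 8; Service B gets 8, best alternative 7. No profitable deviation — NE.
(The remaining 9 profiles each have a profitable deviation by the same check.)

Pure NE: (Bundled, Sports)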